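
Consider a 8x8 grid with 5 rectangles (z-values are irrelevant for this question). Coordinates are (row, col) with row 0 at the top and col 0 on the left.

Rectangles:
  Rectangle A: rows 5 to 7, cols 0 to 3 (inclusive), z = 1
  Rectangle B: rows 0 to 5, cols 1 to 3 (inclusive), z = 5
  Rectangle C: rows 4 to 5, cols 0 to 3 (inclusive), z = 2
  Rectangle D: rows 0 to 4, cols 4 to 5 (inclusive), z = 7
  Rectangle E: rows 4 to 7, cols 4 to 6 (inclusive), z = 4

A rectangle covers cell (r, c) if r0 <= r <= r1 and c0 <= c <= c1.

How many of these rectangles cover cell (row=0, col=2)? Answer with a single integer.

Answer: 1

Derivation:
Check cell (0,2):
  A: rows 5-7 cols 0-3 -> outside (row miss)
  B: rows 0-5 cols 1-3 -> covers
  C: rows 4-5 cols 0-3 -> outside (row miss)
  D: rows 0-4 cols 4-5 -> outside (col miss)
  E: rows 4-7 cols 4-6 -> outside (row miss)
Count covering = 1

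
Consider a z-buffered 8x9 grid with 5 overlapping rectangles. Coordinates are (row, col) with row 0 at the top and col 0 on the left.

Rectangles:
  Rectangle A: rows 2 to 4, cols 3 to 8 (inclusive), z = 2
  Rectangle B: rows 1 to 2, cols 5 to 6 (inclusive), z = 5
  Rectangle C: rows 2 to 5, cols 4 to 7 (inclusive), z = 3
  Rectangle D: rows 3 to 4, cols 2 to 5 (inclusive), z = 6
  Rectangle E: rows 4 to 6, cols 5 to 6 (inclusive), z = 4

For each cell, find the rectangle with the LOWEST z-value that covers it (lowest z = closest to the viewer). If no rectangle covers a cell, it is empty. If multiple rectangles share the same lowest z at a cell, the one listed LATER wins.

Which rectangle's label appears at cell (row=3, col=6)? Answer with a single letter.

Answer: A

Derivation:
Check cell (3,6):
  A: rows 2-4 cols 3-8 z=2 -> covers; best now A (z=2)
  B: rows 1-2 cols 5-6 -> outside (row miss)
  C: rows 2-5 cols 4-7 z=3 -> covers; best now A (z=2)
  D: rows 3-4 cols 2-5 -> outside (col miss)
  E: rows 4-6 cols 5-6 -> outside (row miss)
Winner: A at z=2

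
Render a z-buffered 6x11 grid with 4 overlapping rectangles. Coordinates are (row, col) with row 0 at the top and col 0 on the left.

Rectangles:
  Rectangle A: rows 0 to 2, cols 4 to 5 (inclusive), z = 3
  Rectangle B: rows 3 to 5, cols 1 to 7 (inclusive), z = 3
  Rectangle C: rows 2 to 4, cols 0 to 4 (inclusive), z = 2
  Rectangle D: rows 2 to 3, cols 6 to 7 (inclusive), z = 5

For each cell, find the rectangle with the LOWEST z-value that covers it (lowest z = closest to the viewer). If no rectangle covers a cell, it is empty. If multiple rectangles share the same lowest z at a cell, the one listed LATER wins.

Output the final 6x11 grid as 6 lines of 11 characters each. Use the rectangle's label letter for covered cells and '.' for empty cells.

....AA.....
....AA.....
CCCCCADD...
CCCCCBBB...
CCCCCBBB...
.BBBBBBB...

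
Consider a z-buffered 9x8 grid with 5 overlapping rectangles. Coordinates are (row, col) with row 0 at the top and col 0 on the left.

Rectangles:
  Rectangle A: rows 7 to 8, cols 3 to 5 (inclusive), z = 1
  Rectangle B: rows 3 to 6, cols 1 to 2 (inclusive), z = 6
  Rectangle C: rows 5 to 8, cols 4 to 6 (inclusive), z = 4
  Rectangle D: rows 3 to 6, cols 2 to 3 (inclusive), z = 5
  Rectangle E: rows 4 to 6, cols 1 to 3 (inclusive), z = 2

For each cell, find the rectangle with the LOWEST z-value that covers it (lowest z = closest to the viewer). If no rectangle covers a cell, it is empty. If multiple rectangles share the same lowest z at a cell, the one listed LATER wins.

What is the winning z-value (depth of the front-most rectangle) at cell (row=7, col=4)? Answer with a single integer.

Answer: 1

Derivation:
Check cell (7,4):
  A: rows 7-8 cols 3-5 z=1 -> covers; best now A (z=1)
  B: rows 3-6 cols 1-2 -> outside (row miss)
  C: rows 5-8 cols 4-6 z=4 -> covers; best now A (z=1)
  D: rows 3-6 cols 2-3 -> outside (row miss)
  E: rows 4-6 cols 1-3 -> outside (row miss)
Winner: A at z=1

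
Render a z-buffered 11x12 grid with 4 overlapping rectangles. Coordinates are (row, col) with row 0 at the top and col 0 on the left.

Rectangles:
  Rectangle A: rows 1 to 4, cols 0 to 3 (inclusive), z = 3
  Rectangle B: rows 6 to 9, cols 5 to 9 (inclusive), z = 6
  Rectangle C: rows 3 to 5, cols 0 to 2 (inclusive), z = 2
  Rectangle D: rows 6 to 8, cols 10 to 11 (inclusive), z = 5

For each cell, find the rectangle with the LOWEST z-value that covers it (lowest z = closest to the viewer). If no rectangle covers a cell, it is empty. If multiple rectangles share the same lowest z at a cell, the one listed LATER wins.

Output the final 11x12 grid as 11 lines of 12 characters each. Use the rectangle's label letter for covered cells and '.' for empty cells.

............
AAAA........
AAAA........
CCCA........
CCCA........
CCC.........
.....BBBBBDD
.....BBBBBDD
.....BBBBBDD
.....BBBBB..
............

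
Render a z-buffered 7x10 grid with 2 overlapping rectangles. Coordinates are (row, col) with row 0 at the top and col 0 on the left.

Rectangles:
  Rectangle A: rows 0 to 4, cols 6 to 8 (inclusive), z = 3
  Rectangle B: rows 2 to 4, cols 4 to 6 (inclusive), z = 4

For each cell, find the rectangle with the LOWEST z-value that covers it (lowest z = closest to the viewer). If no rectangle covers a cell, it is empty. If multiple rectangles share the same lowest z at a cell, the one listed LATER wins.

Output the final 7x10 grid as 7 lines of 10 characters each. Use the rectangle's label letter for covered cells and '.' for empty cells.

......AAA.
......AAA.
....BBAAA.
....BBAAA.
....BBAAA.
..........
..........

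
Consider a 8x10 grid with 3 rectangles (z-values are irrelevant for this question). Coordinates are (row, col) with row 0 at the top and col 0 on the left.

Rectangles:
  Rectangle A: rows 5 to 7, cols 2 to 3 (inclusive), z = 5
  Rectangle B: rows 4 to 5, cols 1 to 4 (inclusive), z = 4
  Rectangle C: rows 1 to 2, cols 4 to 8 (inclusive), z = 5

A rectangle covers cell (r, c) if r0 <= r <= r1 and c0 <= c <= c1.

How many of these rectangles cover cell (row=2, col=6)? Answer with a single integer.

Answer: 1

Derivation:
Check cell (2,6):
  A: rows 5-7 cols 2-3 -> outside (row miss)
  B: rows 4-5 cols 1-4 -> outside (row miss)
  C: rows 1-2 cols 4-8 -> covers
Count covering = 1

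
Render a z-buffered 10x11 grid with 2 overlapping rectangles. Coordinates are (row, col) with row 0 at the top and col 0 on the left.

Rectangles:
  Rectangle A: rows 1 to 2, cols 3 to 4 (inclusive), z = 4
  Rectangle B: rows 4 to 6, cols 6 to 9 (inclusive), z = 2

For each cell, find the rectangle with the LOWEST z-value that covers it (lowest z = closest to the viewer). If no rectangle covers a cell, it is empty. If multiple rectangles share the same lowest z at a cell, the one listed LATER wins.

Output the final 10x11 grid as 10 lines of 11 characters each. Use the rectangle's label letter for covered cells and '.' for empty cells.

...........
...AA......
...AA......
...........
......BBBB.
......BBBB.
......BBBB.
...........
...........
...........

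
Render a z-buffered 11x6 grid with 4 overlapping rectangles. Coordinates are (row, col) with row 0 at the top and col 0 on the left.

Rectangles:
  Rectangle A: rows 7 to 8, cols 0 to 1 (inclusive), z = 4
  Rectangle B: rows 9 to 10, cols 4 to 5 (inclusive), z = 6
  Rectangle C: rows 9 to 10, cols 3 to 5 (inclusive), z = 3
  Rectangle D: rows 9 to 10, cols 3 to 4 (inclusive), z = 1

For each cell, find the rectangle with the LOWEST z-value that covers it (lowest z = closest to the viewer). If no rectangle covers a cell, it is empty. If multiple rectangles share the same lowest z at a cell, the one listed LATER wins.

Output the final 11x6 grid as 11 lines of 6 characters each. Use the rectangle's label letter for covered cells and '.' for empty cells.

......
......
......
......
......
......
......
AA....
AA....
...DDC
...DDC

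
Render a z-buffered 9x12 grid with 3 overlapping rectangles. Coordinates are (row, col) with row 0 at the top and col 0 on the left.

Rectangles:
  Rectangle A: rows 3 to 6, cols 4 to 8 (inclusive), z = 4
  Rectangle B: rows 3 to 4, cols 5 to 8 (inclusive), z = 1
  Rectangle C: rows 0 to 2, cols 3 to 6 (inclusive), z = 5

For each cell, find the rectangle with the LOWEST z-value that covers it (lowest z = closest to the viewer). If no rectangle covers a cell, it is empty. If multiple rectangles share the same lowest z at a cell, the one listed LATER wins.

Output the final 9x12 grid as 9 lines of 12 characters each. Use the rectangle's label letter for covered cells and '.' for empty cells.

...CCCC.....
...CCCC.....
...CCCC.....
....ABBBB...
....ABBBB...
....AAAAA...
....AAAAA...
............
............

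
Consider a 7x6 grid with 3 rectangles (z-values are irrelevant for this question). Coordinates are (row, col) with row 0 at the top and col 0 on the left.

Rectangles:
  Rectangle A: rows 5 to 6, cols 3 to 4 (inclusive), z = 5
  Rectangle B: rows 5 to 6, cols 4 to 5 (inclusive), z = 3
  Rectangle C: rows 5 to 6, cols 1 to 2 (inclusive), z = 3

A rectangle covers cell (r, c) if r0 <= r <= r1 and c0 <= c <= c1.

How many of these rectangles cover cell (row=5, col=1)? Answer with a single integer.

Answer: 1

Derivation:
Check cell (5,1):
  A: rows 5-6 cols 3-4 -> outside (col miss)
  B: rows 5-6 cols 4-5 -> outside (col miss)
  C: rows 5-6 cols 1-2 -> covers
Count covering = 1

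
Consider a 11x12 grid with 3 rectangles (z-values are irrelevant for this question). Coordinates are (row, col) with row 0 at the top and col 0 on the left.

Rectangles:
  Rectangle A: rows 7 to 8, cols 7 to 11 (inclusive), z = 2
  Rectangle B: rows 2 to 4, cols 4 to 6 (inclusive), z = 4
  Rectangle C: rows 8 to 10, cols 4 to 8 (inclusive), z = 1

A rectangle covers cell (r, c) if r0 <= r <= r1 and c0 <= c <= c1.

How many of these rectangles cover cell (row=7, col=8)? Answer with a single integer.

Answer: 1

Derivation:
Check cell (7,8):
  A: rows 7-8 cols 7-11 -> covers
  B: rows 2-4 cols 4-6 -> outside (row miss)
  C: rows 8-10 cols 4-8 -> outside (row miss)
Count covering = 1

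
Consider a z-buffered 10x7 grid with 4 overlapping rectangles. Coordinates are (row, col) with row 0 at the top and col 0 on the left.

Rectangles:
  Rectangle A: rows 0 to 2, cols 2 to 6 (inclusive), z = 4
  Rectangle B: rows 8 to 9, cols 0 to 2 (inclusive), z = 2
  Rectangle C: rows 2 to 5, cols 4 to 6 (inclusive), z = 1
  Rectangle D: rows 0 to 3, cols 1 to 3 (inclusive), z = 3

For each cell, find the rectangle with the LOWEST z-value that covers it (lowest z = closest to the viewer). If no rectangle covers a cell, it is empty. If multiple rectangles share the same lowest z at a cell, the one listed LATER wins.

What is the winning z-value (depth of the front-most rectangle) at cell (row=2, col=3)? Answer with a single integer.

Answer: 3

Derivation:
Check cell (2,3):
  A: rows 0-2 cols 2-6 z=4 -> covers; best now A (z=4)
  B: rows 8-9 cols 0-2 -> outside (row miss)
  C: rows 2-5 cols 4-6 -> outside (col miss)
  D: rows 0-3 cols 1-3 z=3 -> covers; best now D (z=3)
Winner: D at z=3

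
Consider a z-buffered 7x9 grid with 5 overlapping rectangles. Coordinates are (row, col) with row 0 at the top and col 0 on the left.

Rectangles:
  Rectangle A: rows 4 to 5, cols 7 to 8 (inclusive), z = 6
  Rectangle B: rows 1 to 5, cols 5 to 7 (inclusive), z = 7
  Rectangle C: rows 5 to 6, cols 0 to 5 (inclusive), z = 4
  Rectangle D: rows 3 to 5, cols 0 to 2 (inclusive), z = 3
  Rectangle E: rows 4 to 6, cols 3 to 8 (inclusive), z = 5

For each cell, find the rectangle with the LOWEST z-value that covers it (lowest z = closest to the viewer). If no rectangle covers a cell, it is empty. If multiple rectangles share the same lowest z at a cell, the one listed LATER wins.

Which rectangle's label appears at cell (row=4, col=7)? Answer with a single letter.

Check cell (4,7):
  A: rows 4-5 cols 7-8 z=6 -> covers; best now A (z=6)
  B: rows 1-5 cols 5-7 z=7 -> covers; best now A (z=6)
  C: rows 5-6 cols 0-5 -> outside (row miss)
  D: rows 3-5 cols 0-2 -> outside (col miss)
  E: rows 4-6 cols 3-8 z=5 -> covers; best now E (z=5)
Winner: E at z=5

Answer: E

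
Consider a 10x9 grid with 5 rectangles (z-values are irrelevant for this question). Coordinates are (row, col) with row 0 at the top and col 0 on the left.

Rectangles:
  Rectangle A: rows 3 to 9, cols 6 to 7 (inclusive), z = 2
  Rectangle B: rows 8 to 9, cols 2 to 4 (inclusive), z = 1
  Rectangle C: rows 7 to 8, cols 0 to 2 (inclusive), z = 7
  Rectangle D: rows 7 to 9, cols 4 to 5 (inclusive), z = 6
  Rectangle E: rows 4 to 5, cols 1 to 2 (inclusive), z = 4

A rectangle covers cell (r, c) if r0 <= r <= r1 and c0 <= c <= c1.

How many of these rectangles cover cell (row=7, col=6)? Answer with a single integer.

Answer: 1

Derivation:
Check cell (7,6):
  A: rows 3-9 cols 6-7 -> covers
  B: rows 8-9 cols 2-4 -> outside (row miss)
  C: rows 7-8 cols 0-2 -> outside (col miss)
  D: rows 7-9 cols 4-5 -> outside (col miss)
  E: rows 4-5 cols 1-2 -> outside (row miss)
Count covering = 1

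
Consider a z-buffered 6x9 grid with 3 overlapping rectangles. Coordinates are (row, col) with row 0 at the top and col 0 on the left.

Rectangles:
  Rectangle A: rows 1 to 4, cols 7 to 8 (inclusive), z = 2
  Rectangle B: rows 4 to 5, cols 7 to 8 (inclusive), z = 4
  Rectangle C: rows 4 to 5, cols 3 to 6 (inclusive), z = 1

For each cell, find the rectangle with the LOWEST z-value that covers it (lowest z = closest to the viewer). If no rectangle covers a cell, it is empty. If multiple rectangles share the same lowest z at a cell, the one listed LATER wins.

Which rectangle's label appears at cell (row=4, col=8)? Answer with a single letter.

Answer: A

Derivation:
Check cell (4,8):
  A: rows 1-4 cols 7-8 z=2 -> covers; best now A (z=2)
  B: rows 4-5 cols 7-8 z=4 -> covers; best now A (z=2)
  C: rows 4-5 cols 3-6 -> outside (col miss)
Winner: A at z=2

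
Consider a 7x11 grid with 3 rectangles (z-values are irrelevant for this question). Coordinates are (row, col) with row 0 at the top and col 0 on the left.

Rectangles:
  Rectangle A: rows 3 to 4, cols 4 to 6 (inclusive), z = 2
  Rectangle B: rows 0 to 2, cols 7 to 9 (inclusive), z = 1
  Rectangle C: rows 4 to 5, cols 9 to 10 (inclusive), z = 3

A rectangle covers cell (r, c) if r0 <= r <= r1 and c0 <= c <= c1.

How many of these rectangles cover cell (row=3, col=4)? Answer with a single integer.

Answer: 1

Derivation:
Check cell (3,4):
  A: rows 3-4 cols 4-6 -> covers
  B: rows 0-2 cols 7-9 -> outside (row miss)
  C: rows 4-5 cols 9-10 -> outside (row miss)
Count covering = 1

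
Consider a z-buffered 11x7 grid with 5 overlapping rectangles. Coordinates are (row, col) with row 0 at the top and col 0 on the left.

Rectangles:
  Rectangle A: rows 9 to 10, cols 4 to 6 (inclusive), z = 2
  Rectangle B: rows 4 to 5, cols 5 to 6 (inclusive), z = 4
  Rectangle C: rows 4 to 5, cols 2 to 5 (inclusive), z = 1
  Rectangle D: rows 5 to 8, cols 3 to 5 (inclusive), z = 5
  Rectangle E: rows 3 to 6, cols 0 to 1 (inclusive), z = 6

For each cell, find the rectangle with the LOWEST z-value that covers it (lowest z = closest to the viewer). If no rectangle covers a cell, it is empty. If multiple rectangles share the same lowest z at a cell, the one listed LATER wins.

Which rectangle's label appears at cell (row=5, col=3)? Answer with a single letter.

Answer: C

Derivation:
Check cell (5,3):
  A: rows 9-10 cols 4-6 -> outside (row miss)
  B: rows 4-5 cols 5-6 -> outside (col miss)
  C: rows 4-5 cols 2-5 z=1 -> covers; best now C (z=1)
  D: rows 5-8 cols 3-5 z=5 -> covers; best now C (z=1)
  E: rows 3-6 cols 0-1 -> outside (col miss)
Winner: C at z=1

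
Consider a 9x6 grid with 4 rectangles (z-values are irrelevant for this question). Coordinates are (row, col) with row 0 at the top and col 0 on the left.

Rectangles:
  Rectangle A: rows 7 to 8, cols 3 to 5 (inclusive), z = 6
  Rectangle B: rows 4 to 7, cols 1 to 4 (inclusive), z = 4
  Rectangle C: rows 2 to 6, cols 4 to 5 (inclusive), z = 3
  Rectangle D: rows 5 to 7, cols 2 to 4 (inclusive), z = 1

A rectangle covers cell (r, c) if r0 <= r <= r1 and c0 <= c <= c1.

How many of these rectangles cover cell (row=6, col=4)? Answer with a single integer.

Answer: 3

Derivation:
Check cell (6,4):
  A: rows 7-8 cols 3-5 -> outside (row miss)
  B: rows 4-7 cols 1-4 -> covers
  C: rows 2-6 cols 4-5 -> covers
  D: rows 5-7 cols 2-4 -> covers
Count covering = 3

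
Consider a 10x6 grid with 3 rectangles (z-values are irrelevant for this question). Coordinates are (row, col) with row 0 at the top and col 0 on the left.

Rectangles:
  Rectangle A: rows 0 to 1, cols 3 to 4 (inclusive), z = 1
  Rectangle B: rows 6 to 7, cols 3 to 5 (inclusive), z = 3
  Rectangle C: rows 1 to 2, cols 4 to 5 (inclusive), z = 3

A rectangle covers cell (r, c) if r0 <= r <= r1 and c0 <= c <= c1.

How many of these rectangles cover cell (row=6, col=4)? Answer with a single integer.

Answer: 1

Derivation:
Check cell (6,4):
  A: rows 0-1 cols 3-4 -> outside (row miss)
  B: rows 6-7 cols 3-5 -> covers
  C: rows 1-2 cols 4-5 -> outside (row miss)
Count covering = 1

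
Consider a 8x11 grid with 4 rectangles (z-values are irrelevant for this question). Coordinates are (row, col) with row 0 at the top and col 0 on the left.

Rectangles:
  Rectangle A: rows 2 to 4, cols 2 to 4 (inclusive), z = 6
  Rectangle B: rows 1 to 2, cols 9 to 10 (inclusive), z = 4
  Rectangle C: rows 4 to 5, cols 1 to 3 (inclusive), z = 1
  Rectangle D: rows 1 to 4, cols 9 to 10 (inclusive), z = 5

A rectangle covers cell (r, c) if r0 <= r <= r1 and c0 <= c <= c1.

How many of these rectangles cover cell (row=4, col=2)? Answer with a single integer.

Check cell (4,2):
  A: rows 2-4 cols 2-4 -> covers
  B: rows 1-2 cols 9-10 -> outside (row miss)
  C: rows 4-5 cols 1-3 -> covers
  D: rows 1-4 cols 9-10 -> outside (col miss)
Count covering = 2

Answer: 2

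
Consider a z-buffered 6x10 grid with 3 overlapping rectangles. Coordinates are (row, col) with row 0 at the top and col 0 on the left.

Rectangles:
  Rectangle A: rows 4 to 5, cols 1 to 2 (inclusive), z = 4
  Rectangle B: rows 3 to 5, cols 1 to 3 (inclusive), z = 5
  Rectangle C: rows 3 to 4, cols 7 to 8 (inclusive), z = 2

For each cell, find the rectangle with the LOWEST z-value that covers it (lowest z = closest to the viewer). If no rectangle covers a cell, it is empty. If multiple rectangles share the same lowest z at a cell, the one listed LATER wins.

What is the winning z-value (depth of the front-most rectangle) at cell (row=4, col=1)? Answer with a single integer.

Check cell (4,1):
  A: rows 4-5 cols 1-2 z=4 -> covers; best now A (z=4)
  B: rows 3-5 cols 1-3 z=5 -> covers; best now A (z=4)
  C: rows 3-4 cols 7-8 -> outside (col miss)
Winner: A at z=4

Answer: 4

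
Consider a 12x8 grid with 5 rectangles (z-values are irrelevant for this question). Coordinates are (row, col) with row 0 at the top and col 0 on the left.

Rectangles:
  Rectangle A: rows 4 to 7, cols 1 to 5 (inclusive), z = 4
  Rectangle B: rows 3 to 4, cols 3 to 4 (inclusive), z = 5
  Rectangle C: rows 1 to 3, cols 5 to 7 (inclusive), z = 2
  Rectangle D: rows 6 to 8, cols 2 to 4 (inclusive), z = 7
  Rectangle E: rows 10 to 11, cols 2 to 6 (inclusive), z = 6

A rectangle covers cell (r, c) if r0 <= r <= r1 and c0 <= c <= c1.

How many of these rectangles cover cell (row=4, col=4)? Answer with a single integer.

Answer: 2

Derivation:
Check cell (4,4):
  A: rows 4-7 cols 1-5 -> covers
  B: rows 3-4 cols 3-4 -> covers
  C: rows 1-3 cols 5-7 -> outside (row miss)
  D: rows 6-8 cols 2-4 -> outside (row miss)
  E: rows 10-11 cols 2-6 -> outside (row miss)
Count covering = 2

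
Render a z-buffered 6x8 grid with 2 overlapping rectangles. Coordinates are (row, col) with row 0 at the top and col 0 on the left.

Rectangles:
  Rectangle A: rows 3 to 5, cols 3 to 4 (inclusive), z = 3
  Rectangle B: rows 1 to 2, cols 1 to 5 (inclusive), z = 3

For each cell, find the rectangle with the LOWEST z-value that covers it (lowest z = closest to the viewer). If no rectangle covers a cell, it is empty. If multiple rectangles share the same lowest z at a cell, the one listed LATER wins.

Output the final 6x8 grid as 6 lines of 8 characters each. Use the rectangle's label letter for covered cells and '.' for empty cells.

........
.BBBBB..
.BBBBB..
...AA...
...AA...
...AA...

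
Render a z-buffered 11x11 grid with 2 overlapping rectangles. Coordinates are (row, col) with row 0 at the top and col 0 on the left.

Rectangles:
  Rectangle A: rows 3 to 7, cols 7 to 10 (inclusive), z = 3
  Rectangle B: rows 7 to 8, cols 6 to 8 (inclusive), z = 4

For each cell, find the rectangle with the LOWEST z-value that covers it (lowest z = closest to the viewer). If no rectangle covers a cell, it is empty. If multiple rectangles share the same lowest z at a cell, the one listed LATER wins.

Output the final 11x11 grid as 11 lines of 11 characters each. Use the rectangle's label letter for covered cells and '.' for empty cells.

...........
...........
...........
.......AAAA
.......AAAA
.......AAAA
.......AAAA
......BAAAA
......BBB..
...........
...........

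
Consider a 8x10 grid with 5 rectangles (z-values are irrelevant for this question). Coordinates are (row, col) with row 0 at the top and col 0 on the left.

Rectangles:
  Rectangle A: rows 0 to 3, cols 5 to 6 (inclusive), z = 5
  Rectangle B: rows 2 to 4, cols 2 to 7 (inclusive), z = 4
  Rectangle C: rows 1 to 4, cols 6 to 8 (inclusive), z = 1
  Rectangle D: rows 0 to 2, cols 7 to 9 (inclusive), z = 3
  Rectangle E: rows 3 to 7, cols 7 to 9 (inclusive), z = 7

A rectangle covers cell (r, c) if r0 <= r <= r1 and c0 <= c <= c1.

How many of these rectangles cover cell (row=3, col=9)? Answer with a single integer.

Answer: 1

Derivation:
Check cell (3,9):
  A: rows 0-3 cols 5-6 -> outside (col miss)
  B: rows 2-4 cols 2-7 -> outside (col miss)
  C: rows 1-4 cols 6-8 -> outside (col miss)
  D: rows 0-2 cols 7-9 -> outside (row miss)
  E: rows 3-7 cols 7-9 -> covers
Count covering = 1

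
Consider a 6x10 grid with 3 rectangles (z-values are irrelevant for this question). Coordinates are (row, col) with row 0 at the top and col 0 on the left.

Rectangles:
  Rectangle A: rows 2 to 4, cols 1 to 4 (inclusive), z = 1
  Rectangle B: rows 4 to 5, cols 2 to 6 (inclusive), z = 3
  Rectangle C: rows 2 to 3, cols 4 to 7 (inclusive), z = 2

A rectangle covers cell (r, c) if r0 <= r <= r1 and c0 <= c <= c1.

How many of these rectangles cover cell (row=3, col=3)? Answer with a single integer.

Check cell (3,3):
  A: rows 2-4 cols 1-4 -> covers
  B: rows 4-5 cols 2-6 -> outside (row miss)
  C: rows 2-3 cols 4-7 -> outside (col miss)
Count covering = 1

Answer: 1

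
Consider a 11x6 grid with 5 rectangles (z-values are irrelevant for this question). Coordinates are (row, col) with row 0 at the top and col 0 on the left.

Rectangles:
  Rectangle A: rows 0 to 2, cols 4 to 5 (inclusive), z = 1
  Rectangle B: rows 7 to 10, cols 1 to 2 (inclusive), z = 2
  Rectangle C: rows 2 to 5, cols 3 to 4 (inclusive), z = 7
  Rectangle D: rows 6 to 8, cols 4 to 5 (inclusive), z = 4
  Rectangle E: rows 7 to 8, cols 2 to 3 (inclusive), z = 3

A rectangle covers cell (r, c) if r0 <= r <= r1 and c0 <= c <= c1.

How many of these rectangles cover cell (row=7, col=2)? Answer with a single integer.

Answer: 2

Derivation:
Check cell (7,2):
  A: rows 0-2 cols 4-5 -> outside (row miss)
  B: rows 7-10 cols 1-2 -> covers
  C: rows 2-5 cols 3-4 -> outside (row miss)
  D: rows 6-8 cols 4-5 -> outside (col miss)
  E: rows 7-8 cols 2-3 -> covers
Count covering = 2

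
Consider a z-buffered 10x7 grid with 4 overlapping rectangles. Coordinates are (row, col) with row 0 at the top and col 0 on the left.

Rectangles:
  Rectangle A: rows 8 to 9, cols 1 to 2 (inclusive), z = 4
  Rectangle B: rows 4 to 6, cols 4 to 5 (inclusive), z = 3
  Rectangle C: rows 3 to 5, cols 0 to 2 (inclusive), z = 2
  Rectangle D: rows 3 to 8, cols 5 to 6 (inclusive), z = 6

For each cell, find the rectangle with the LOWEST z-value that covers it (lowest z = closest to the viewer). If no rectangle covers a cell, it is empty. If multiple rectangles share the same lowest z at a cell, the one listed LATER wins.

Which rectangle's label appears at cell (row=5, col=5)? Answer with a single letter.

Check cell (5,5):
  A: rows 8-9 cols 1-2 -> outside (row miss)
  B: rows 4-6 cols 4-5 z=3 -> covers; best now B (z=3)
  C: rows 3-5 cols 0-2 -> outside (col miss)
  D: rows 3-8 cols 5-6 z=6 -> covers; best now B (z=3)
Winner: B at z=3

Answer: B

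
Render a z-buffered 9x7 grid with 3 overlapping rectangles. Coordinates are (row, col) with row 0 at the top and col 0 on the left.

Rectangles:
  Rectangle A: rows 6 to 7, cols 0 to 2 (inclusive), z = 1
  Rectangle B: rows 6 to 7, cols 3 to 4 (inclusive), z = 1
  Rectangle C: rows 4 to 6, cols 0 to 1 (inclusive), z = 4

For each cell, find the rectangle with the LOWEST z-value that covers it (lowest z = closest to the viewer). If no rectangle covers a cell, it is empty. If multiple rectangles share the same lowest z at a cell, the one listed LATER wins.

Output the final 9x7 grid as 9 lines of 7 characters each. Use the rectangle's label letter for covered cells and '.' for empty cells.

.......
.......
.......
.......
CC.....
CC.....
AAABB..
AAABB..
.......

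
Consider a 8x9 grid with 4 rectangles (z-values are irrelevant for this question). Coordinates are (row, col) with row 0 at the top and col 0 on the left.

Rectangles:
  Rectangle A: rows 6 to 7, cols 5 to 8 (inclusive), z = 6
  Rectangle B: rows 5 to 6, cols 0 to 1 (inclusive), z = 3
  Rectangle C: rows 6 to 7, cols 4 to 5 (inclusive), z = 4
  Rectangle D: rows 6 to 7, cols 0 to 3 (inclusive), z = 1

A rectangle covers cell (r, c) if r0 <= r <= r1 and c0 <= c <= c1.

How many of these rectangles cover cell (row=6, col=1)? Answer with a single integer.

Answer: 2

Derivation:
Check cell (6,1):
  A: rows 6-7 cols 5-8 -> outside (col miss)
  B: rows 5-6 cols 0-1 -> covers
  C: rows 6-7 cols 4-5 -> outside (col miss)
  D: rows 6-7 cols 0-3 -> covers
Count covering = 2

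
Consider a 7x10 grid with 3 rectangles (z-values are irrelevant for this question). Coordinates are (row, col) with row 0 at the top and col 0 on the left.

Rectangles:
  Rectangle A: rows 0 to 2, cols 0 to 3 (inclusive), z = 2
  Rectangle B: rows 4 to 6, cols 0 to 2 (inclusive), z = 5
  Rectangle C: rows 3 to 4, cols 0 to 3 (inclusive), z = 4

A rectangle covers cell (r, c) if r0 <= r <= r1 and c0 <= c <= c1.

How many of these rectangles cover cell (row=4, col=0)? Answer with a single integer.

Check cell (4,0):
  A: rows 0-2 cols 0-3 -> outside (row miss)
  B: rows 4-6 cols 0-2 -> covers
  C: rows 3-4 cols 0-3 -> covers
Count covering = 2

Answer: 2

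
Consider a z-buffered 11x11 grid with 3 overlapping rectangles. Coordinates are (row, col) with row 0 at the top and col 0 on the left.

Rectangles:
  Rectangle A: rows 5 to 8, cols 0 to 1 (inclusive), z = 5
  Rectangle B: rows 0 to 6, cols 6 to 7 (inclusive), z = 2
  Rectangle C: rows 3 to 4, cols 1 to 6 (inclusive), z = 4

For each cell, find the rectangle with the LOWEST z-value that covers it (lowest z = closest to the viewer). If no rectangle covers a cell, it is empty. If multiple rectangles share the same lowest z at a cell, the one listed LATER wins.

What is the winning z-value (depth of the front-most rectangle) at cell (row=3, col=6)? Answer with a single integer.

Answer: 2

Derivation:
Check cell (3,6):
  A: rows 5-8 cols 0-1 -> outside (row miss)
  B: rows 0-6 cols 6-7 z=2 -> covers; best now B (z=2)
  C: rows 3-4 cols 1-6 z=4 -> covers; best now B (z=2)
Winner: B at z=2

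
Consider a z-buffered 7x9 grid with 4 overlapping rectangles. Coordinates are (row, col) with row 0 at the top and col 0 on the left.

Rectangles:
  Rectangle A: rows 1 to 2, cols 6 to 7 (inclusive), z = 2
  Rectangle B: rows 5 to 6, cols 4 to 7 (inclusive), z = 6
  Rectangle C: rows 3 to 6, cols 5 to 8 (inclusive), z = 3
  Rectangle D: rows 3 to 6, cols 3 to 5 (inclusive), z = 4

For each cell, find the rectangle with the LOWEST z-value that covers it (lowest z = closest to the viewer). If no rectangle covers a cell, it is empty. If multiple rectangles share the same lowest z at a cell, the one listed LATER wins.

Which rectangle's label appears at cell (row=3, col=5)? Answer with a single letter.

Answer: C

Derivation:
Check cell (3,5):
  A: rows 1-2 cols 6-7 -> outside (row miss)
  B: rows 5-6 cols 4-7 -> outside (row miss)
  C: rows 3-6 cols 5-8 z=3 -> covers; best now C (z=3)
  D: rows 3-6 cols 3-5 z=4 -> covers; best now C (z=3)
Winner: C at z=3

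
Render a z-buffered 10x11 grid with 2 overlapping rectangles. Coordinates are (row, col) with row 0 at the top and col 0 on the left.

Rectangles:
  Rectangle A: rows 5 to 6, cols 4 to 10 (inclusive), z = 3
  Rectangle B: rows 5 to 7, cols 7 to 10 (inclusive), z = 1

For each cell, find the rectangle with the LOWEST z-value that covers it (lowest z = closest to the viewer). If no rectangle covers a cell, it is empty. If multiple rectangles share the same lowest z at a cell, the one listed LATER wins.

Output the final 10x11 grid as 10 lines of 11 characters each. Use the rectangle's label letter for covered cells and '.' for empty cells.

...........
...........
...........
...........
...........
....AAABBBB
....AAABBBB
.......BBBB
...........
...........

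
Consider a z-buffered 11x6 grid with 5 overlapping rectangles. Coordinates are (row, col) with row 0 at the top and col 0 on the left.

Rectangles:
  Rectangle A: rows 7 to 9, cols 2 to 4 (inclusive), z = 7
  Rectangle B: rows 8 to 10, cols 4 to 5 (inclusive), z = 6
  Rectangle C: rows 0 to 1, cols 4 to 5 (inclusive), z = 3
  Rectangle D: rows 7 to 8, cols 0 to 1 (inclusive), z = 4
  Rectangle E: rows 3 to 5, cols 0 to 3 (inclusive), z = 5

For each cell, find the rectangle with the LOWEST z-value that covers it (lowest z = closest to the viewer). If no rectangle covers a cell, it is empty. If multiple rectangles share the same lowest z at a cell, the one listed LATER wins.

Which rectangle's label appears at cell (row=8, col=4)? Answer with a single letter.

Check cell (8,4):
  A: rows 7-9 cols 2-4 z=7 -> covers; best now A (z=7)
  B: rows 8-10 cols 4-5 z=6 -> covers; best now B (z=6)
  C: rows 0-1 cols 4-5 -> outside (row miss)
  D: rows 7-8 cols 0-1 -> outside (col miss)
  E: rows 3-5 cols 0-3 -> outside (row miss)
Winner: B at z=6

Answer: B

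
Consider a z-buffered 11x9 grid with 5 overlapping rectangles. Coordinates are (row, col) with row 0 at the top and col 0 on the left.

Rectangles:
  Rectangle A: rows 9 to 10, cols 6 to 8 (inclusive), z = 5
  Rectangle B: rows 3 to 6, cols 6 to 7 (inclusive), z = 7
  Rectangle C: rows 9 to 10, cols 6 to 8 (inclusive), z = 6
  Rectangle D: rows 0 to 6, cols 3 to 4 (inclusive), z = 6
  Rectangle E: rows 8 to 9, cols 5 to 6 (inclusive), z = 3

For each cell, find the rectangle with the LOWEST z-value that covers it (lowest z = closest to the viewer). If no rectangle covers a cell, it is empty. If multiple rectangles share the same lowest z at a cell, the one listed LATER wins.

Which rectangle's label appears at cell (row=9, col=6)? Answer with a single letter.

Answer: E

Derivation:
Check cell (9,6):
  A: rows 9-10 cols 6-8 z=5 -> covers; best now A (z=5)
  B: rows 3-6 cols 6-7 -> outside (row miss)
  C: rows 9-10 cols 6-8 z=6 -> covers; best now A (z=5)
  D: rows 0-6 cols 3-4 -> outside (row miss)
  E: rows 8-9 cols 5-6 z=3 -> covers; best now E (z=3)
Winner: E at z=3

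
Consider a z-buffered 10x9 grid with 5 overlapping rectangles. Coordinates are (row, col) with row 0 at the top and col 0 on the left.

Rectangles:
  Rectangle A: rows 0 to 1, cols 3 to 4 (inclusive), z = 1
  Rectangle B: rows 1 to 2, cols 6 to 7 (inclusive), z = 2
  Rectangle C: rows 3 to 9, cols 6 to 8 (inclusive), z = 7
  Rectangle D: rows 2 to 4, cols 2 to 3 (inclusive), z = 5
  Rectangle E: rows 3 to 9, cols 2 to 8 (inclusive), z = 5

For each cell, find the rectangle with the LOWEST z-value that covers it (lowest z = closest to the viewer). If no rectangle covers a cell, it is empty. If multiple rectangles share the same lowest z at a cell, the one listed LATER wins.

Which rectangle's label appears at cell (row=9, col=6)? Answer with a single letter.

Check cell (9,6):
  A: rows 0-1 cols 3-4 -> outside (row miss)
  B: rows 1-2 cols 6-7 -> outside (row miss)
  C: rows 3-9 cols 6-8 z=7 -> covers; best now C (z=7)
  D: rows 2-4 cols 2-3 -> outside (row miss)
  E: rows 3-9 cols 2-8 z=5 -> covers; best now E (z=5)
Winner: E at z=5

Answer: E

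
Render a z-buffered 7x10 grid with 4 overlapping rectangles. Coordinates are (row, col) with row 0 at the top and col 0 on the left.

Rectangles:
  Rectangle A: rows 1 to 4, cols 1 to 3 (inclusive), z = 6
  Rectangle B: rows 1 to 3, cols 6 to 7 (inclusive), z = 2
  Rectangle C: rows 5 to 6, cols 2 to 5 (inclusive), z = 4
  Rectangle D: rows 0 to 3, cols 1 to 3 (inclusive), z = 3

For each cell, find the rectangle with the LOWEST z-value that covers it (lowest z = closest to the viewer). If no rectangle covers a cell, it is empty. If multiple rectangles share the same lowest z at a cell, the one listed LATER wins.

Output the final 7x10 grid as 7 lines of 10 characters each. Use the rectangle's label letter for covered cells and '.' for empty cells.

.DDD......
.DDD..BB..
.DDD..BB..
.DDD..BB..
.AAA......
..CCCC....
..CCCC....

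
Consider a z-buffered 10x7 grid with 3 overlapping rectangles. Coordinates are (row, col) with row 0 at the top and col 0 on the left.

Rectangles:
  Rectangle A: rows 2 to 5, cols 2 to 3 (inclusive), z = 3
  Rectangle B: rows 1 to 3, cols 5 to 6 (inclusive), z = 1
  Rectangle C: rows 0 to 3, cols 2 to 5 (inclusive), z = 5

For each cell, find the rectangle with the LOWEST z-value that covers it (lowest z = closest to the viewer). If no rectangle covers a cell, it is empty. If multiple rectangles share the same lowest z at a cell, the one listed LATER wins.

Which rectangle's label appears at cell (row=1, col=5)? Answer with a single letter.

Check cell (1,5):
  A: rows 2-5 cols 2-3 -> outside (row miss)
  B: rows 1-3 cols 5-6 z=1 -> covers; best now B (z=1)
  C: rows 0-3 cols 2-5 z=5 -> covers; best now B (z=1)
Winner: B at z=1

Answer: B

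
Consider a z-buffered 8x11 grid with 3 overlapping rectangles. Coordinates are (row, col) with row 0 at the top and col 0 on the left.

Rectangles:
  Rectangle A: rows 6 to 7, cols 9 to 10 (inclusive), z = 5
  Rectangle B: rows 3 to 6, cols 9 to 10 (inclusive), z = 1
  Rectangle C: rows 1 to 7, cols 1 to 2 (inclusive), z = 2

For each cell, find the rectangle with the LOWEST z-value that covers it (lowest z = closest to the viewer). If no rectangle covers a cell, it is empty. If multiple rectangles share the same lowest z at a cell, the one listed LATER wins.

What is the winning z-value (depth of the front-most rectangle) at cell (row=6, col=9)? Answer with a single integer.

Check cell (6,9):
  A: rows 6-7 cols 9-10 z=5 -> covers; best now A (z=5)
  B: rows 3-6 cols 9-10 z=1 -> covers; best now B (z=1)
  C: rows 1-7 cols 1-2 -> outside (col miss)
Winner: B at z=1

Answer: 1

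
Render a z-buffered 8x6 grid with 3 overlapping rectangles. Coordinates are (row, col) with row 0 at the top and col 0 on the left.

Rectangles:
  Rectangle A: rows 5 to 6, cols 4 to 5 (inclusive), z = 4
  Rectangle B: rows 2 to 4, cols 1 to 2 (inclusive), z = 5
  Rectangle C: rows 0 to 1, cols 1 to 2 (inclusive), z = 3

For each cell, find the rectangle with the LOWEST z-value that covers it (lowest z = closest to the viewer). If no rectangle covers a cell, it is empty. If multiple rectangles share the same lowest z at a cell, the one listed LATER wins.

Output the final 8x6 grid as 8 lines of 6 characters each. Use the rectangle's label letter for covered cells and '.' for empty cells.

.CC...
.CC...
.BB...
.BB...
.BB...
....AA
....AA
......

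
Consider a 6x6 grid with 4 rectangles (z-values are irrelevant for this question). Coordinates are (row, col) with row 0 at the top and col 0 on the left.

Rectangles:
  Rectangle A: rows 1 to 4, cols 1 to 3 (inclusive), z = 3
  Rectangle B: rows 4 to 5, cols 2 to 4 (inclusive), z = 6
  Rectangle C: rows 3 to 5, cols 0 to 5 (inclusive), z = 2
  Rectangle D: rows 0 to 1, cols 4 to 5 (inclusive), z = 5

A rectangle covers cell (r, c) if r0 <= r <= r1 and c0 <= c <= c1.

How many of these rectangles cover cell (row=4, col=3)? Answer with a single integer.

Answer: 3

Derivation:
Check cell (4,3):
  A: rows 1-4 cols 1-3 -> covers
  B: rows 4-5 cols 2-4 -> covers
  C: rows 3-5 cols 0-5 -> covers
  D: rows 0-1 cols 4-5 -> outside (row miss)
Count covering = 3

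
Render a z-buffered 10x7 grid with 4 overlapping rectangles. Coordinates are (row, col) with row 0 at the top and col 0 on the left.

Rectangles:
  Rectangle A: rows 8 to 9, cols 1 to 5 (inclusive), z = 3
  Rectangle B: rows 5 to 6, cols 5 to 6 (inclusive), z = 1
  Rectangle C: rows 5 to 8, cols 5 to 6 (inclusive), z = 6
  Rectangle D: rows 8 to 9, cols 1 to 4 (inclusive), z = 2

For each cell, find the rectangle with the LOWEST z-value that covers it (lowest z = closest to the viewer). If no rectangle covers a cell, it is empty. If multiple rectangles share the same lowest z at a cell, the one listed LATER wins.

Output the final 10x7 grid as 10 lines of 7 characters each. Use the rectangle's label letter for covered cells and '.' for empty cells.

.......
.......
.......
.......
.......
.....BB
.....BB
.....CC
.DDDDAC
.DDDDA.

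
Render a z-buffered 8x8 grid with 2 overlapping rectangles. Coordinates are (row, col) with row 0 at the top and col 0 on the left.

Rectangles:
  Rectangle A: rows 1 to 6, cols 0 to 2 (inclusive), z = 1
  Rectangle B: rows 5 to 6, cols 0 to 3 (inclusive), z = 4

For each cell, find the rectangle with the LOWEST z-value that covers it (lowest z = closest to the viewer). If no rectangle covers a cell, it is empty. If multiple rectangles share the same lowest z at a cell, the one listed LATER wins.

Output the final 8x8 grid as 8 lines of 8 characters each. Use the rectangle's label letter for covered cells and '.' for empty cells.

........
AAA.....
AAA.....
AAA.....
AAA.....
AAAB....
AAAB....
........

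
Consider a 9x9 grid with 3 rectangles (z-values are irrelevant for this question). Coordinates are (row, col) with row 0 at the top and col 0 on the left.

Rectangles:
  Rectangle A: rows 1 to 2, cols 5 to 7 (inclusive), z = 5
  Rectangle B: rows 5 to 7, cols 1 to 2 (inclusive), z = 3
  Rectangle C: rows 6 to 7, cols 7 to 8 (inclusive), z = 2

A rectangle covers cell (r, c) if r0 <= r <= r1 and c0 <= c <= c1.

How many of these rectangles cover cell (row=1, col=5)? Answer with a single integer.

Check cell (1,5):
  A: rows 1-2 cols 5-7 -> covers
  B: rows 5-7 cols 1-2 -> outside (row miss)
  C: rows 6-7 cols 7-8 -> outside (row miss)
Count covering = 1

Answer: 1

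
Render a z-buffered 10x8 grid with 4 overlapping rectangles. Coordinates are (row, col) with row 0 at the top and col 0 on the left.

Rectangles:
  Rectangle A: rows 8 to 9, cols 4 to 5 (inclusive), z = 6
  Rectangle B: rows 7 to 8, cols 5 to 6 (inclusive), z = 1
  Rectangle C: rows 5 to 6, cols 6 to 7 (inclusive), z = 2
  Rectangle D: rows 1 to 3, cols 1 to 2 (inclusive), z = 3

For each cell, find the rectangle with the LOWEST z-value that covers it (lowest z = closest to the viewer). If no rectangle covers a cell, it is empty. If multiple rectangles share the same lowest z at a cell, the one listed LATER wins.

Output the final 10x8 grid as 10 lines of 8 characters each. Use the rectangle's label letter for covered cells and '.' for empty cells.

........
.DD.....
.DD.....
.DD.....
........
......CC
......CC
.....BB.
....ABB.
....AA..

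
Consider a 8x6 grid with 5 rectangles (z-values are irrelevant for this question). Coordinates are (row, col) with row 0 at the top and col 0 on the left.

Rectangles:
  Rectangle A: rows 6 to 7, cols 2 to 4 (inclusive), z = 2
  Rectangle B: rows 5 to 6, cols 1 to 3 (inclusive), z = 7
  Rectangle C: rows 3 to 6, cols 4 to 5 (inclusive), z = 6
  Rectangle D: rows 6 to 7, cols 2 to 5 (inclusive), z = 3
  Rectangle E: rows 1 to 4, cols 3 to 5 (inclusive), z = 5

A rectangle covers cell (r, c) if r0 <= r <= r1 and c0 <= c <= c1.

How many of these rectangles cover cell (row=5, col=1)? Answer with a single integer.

Check cell (5,1):
  A: rows 6-7 cols 2-4 -> outside (row miss)
  B: rows 5-6 cols 1-3 -> covers
  C: rows 3-6 cols 4-5 -> outside (col miss)
  D: rows 6-7 cols 2-5 -> outside (row miss)
  E: rows 1-4 cols 3-5 -> outside (row miss)
Count covering = 1

Answer: 1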